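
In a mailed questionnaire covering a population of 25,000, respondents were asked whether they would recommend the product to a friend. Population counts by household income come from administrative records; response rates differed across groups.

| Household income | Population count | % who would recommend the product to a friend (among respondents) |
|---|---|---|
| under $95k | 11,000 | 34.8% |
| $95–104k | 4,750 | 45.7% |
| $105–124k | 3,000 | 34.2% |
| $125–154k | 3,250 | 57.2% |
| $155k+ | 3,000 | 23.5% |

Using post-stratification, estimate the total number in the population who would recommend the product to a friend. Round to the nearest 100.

9,600

Apply each group's respondent rate to its population count:
  under $95k: 11,000 × 34.8% = 3828
  $95–104k: 4,750 × 45.7% = 2170.75
  $105–124k: 3,000 × 34.2% = 1026
  $125–154k: 3,250 × 57.2% = 1859
  $155k+: 3,000 × 23.5% = 705
Estimated total = 9588.75 → 9,600.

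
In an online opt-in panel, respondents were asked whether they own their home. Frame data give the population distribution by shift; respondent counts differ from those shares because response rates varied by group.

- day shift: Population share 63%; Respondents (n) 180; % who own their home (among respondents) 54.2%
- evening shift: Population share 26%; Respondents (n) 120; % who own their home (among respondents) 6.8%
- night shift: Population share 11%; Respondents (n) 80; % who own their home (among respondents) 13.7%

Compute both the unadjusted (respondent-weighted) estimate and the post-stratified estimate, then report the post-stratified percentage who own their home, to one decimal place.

37.4%

Unadjusted (pooled respondent) estimate weights by respondent counts:
  (180/380)×54.2 + (120/380)×6.8 + (80/380)×13.7 = 30.7053%
Post-stratifying to population shares instead:
  0.63×54.2 + 0.26×6.8 + 0.11×13.7 = 37.421%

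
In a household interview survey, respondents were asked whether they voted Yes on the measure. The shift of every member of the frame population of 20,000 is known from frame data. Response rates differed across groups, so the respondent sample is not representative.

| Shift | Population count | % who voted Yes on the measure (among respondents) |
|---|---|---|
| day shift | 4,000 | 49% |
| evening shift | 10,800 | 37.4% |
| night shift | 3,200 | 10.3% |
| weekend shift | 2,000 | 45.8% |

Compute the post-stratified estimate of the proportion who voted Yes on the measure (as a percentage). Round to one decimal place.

36.2%

Post-stratification weights by population share, not respondent share:
  day shift: (4,000/20,000) × 49 = 9.8
  evening shift: (10,800/20,000) × 37.4 = 20.196
  night shift: (3,200/20,000) × 10.3 = 1.648
  weekend shift: (2,000/20,000) × 45.8 = 4.58
Post-stratified estimate = 36.224 → 36.2%.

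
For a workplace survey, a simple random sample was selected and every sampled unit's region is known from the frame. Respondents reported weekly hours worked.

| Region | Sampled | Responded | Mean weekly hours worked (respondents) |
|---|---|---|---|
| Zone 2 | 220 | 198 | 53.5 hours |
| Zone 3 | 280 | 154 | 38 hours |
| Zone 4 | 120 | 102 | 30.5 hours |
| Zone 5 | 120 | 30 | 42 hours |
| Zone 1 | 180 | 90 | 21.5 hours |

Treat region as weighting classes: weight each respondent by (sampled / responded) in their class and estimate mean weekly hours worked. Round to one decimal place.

Response rates by class: Zone 2 198/220 = 90%, Zone 3 154/280 = 55%, Zone 4 102/120 = 85%, Zone 5 30/120 = 25%, Zone 1 90/180 = 50%.
With weight = n_sampled/n_responded per class, the weighted class total is n_sampled:
  Zone 2: 220 × 53.5 = 11,770
  Zone 3: 280 × 38 = 10,640
  Zone 4: 120 × 30.5 = 3660
  Zone 5: 120 × 42 = 5040
  Zone 1: 180 × 21.5 = 3870
Adjusted estimate = 34,980 / 920 = 38.0217 → 38.0.

38.0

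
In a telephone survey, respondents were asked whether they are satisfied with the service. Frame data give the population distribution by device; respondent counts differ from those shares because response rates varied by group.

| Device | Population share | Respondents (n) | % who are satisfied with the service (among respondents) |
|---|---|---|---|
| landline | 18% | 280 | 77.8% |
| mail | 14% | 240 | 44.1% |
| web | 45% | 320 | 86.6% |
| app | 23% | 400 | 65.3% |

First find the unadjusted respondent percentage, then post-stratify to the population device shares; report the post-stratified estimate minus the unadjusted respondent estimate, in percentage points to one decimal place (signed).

Without adjustment, the pooled respondent share is:
  (280/1240)×77.8 + (240/1240)×44.1 + (320/1240)×86.6 + (400/1240)×65.3 = 69.5161%
Post-stratified estimate weights by population shares:
  0.18×77.8 + 0.14×44.1 + 0.45×86.6 + 0.23×65.3 = 74.167%
Difference = 74.167 − 69.5161 = 4.6509 pp.

+4.7 percentage points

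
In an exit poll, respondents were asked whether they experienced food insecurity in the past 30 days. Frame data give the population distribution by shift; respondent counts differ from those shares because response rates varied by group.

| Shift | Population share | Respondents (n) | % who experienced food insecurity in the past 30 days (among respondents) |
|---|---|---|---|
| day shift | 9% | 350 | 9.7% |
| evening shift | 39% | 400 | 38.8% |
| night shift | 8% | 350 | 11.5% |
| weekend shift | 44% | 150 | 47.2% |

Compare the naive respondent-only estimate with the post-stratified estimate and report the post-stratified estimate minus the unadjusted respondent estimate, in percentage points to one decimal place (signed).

Unadjusted (pooled respondent) estimate weights by respondent counts:
  (350/1250)×9.7 + (400/1250)×38.8 + (350/1250)×11.5 + (150/1250)×47.2 = 24.016%
Reweighting by population shift shares:
  0.09×9.7 + 0.39×38.8 + 0.08×11.5 + 0.44×47.2 = 37.693%
Difference = 37.693 − 24.016 = 13.677 pp.

+13.7 percentage points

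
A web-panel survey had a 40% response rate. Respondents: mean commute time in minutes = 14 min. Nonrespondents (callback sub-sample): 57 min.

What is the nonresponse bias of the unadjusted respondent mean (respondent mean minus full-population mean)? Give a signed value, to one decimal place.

-25.8

Nonresponse fraction = 1 − 0.4 = 0.6.
Bias = (nonresponse fraction) × (respondent mean − nonrespondent mean)
     = 0.6 × (14 − 57) = 0.6 × -43 = -25.8.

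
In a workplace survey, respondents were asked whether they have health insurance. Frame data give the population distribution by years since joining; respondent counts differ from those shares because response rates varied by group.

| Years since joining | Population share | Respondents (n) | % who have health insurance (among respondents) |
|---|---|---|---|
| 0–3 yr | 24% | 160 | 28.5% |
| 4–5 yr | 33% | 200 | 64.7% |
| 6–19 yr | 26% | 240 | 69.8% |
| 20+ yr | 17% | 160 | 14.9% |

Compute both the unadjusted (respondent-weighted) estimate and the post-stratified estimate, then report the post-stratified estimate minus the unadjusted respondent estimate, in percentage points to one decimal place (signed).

Unadjusted (pooled respondent) estimate weights by respondent counts:
  (160/760)×28.5 + (200/760)×64.7 + (240/760)×69.8 + (160/760)×14.9 = 48.2053%
Post-stratifying to population shares instead:
  0.24×28.5 + 0.33×64.7 + 0.26×69.8 + 0.17×14.9 = 48.872%
Difference = 48.872 − 48.2053 = 0.6667 pp.

+0.7 percentage points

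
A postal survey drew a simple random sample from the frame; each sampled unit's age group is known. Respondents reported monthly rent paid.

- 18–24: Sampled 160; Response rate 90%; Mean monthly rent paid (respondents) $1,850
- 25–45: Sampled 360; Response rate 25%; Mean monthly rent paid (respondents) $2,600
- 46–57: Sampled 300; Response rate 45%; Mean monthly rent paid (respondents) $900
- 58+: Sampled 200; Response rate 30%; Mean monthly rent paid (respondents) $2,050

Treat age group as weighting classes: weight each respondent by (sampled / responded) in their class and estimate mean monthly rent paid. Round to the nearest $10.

$1,870

Weighting each respondent by the inverse class response rate inflates each class back to its sampled size, so the class weight is n_sampled:
  18–24: 160 × 1850 = 296,000
  25–45: 360 × 2600 = 936,000
  46–57: 300 × 900 = 270,000
  58+: 200 × 2050 = 410,000
Adjusted estimate = 1,912,000 / 1,020 = 1874.51 → $1,870.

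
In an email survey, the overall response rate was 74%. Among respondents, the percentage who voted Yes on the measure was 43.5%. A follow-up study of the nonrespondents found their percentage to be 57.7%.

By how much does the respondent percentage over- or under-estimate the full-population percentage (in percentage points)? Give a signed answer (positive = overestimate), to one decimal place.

Nonresponse fraction = 1 − 0.74 = 0.26.
Bias = (nonresponse fraction) × (respondent percentage − nonrespondent percentage)
     = 0.26 × (43.5 − 57.7) = 0.26 × -14.2 = -3.692.

-3.7 percentage points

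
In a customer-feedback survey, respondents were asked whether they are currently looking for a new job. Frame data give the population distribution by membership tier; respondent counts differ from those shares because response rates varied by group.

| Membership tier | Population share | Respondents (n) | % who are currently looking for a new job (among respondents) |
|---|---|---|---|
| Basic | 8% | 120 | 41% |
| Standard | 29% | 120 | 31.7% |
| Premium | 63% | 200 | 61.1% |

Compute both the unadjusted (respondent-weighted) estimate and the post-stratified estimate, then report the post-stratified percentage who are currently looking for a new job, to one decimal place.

Without adjustment, the pooled respondent share is:
  (120/440)×41 + (120/440)×31.7 + (200/440)×61.1 = 47.6%
Post-stratified estimate weights by population shares:
  0.08×41 + 0.29×31.7 + 0.63×61.1 = 50.966%

51.0%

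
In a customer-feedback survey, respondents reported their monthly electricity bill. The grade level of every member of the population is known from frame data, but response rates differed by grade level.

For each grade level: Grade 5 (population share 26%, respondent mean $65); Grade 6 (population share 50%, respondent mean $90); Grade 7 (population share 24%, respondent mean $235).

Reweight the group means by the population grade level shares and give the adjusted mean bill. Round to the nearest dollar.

$118

Reweight to the known grade level distribution:
  Grade 5: 0.26 × 65 = 16.9
  Grade 6: 0.5 × 90 = 45
  Grade 7: 0.24 × 235 = 56.4
Post-stratified estimate = 118.3 → $118.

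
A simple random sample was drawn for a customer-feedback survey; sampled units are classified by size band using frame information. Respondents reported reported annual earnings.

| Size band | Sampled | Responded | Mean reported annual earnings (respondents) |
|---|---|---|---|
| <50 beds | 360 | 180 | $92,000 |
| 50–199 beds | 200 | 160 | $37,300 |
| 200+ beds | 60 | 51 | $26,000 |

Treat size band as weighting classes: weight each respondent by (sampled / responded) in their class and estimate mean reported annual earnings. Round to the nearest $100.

$68,000

Class response rates: <50 beds 180/360 = 50%, 50–199 beds 160/200 = 80%, 200+ beds 51/60 = 85%.
Weighting each respondent by the inverse class response rate inflates each class back to its sampled size, so the class weight is n_sampled:
  <50 beds: 360 × 92,000 = 33,120,000
  50–199 beds: 200 × 37,300 = 7,460,000
  200+ beds: 60 × 26,000 = 1,560,000
Adjusted estimate = 42,140,000 / 620 = 67967.7 → $68,000.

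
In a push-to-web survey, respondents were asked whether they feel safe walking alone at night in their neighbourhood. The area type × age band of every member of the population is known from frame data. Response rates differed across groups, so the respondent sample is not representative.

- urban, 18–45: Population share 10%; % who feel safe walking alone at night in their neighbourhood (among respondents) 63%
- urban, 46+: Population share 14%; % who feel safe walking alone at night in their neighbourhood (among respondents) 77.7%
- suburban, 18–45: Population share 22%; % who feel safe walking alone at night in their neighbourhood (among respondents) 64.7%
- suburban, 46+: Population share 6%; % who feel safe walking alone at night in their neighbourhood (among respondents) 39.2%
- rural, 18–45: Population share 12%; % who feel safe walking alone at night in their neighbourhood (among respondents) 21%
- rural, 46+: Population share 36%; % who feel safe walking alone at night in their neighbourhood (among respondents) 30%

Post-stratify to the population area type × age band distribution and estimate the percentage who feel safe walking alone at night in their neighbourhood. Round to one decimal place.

Each cell contributes population-share × respondent value:
  urban, 18–45: 0.1 × 63 = 6.3
  urban, 46+: 0.14 × 77.7 = 10.878
  suburban, 18–45: 0.22 × 64.7 = 14.234
  suburban, 46+: 0.06 × 39.2 = 2.352
  rural, 18–45: 0.12 × 21 = 2.52
  rural, 46+: 0.36 × 30 = 10.8
Post-stratified estimate = 47.084 → 47.1%.

47.1%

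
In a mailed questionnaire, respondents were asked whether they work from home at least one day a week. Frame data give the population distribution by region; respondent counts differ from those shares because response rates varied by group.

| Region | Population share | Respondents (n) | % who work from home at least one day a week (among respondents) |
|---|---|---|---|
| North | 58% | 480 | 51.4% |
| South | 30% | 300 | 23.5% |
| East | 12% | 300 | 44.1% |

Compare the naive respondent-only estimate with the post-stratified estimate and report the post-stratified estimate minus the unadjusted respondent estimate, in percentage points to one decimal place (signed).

+0.5 percentage points

Unadjusted (pooled respondent) estimate weights by respondent counts:
  (480/1080)×51.4 + (300/1080)×23.5 + (300/1080)×44.1 = 41.6222%
Reweighting by population region shares:
  0.58×51.4 + 0.3×23.5 + 0.12×44.1 = 42.154%
Difference = 42.154 − 41.6222 = 0.5318 pp.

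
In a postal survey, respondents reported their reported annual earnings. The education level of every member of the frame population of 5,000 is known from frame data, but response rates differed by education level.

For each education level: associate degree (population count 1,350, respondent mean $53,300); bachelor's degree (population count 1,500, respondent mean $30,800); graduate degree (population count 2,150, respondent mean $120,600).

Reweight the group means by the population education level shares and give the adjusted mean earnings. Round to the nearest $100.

$75,500

Post-stratification weights by population share, not respondent share:
  associate degree: (1,350/5,000) × 53,300 = 14,391
  bachelor's degree: (1,500/5,000) × 30,800 = 9240
  graduate degree: (2,150/5,000) × 120,600 = 51,858
Post-stratified estimate = 75,489 → $75,500.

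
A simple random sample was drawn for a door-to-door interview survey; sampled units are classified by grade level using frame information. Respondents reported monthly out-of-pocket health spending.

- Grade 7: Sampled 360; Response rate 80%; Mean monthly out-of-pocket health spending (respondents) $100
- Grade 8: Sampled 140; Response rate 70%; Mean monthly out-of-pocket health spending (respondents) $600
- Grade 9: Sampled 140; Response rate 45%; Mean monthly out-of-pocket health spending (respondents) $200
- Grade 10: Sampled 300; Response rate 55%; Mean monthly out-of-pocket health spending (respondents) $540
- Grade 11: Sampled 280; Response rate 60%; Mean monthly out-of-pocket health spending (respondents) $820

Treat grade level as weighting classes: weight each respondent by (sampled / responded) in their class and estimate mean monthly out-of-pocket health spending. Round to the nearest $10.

$440

Inverse-response-rate weighting restores each class to its sampled count, so class totals weight by n_sampled:
  Grade 7: 360 × 100 = 36,000
  Grade 8: 140 × 600 = 84,000
  Grade 9: 140 × 200 = 28,000
  Grade 10: 300 × 540 = 162,000
  Grade 11: 280 × 820 = 229,600
Adjusted estimate = 539,600 / 1,220 = 442.295 → $440.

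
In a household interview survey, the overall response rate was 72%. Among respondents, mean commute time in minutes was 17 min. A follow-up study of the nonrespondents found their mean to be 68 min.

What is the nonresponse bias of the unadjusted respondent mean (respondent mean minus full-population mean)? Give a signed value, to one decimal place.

Nonresponse fraction = 1 − 0.72 = 0.28.
Bias = (nonresponse fraction) × (respondent mean − nonrespondent mean)
     = 0.28 × (17 − 68) = 0.28 × -51 = -14.28.

-14.3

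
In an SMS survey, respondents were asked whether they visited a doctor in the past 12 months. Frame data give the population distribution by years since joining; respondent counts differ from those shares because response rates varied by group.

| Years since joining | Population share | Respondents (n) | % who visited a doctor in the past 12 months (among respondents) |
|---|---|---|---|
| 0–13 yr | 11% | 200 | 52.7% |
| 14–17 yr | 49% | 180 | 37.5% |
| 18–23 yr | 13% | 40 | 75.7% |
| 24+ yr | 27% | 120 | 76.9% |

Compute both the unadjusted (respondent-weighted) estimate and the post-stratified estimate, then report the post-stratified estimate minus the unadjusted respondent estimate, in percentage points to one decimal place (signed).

Naive respondent-only estimate (weights = respondent counts):
  (200/540)×52.7 + (180/540)×37.5 + (40/540)×75.7 + (120/540)×76.9 = 54.7148%
Post-stratified estimate weights by population shares:
  0.11×52.7 + 0.49×37.5 + 0.13×75.7 + 0.27×76.9 = 54.776%
Difference = 54.776 − 54.7148 = 0.0612 pp.

+0.1 percentage points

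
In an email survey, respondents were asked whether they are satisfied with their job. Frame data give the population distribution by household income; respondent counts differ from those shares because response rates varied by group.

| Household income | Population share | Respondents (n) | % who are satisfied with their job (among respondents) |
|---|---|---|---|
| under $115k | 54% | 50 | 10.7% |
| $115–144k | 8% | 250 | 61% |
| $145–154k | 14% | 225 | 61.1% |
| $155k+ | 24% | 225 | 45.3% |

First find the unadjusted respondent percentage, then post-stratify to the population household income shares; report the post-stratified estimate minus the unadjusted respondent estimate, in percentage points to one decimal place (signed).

-22.9 percentage points

Unadjusted (pooled respondent) estimate weights by respondent counts:
  (50/750)×10.7 + (250/750)×61 + (225/750)×61.1 + (225/750)×45.3 = 52.9667%
Post-stratified estimate weights by population shares:
  0.54×10.7 + 0.08×61 + 0.14×61.1 + 0.24×45.3 = 30.084%
Difference = 30.084 − 52.9667 = -22.8827 pp.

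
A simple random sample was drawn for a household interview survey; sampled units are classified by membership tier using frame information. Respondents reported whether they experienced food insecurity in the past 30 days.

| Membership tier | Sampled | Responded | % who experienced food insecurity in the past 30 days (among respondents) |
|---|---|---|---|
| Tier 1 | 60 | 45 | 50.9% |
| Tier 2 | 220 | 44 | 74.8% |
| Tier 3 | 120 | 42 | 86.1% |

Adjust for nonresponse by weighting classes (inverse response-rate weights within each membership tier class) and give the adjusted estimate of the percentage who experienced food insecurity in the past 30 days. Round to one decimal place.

74.6%

Class response rates: Tier 1 45/60 = 75%, Tier 2 44/220 = 20%, Tier 3 42/120 = 35%.
With weight = n_sampled/n_responded per class, the weighted class total is n_sampled:
  Tier 1: 60 × 50.9 = 3054
  Tier 2: 220 × 74.8 = 16,456
  Tier 3: 120 × 86.1 = 10,332
Adjusted estimate = 29,842 / 400 = 74.605 → 74.6%.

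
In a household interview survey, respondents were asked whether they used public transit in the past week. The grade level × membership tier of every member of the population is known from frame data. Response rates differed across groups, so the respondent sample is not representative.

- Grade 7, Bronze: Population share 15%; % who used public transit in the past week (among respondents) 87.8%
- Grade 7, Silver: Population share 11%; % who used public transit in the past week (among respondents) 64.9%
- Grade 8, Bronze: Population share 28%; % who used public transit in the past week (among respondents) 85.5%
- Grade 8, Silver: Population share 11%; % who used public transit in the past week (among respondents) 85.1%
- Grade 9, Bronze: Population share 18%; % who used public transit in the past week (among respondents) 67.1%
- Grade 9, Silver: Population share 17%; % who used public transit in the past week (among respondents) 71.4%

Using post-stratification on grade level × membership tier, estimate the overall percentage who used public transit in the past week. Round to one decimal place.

Weight each group's respondent value by its population share:
  Grade 7, Bronze: 0.15 × 87.8 = 13.17
  Grade 7, Silver: 0.11 × 64.9 = 7.139
  Grade 8, Bronze: 0.28 × 85.5 = 23.94
  Grade 8, Silver: 0.11 × 85.1 = 9.361
  Grade 9, Bronze: 0.18 × 67.1 = 12.078
  Grade 9, Silver: 0.17 × 71.4 = 12.138
Post-stratified estimate = 77.826 → 77.8%.

77.8%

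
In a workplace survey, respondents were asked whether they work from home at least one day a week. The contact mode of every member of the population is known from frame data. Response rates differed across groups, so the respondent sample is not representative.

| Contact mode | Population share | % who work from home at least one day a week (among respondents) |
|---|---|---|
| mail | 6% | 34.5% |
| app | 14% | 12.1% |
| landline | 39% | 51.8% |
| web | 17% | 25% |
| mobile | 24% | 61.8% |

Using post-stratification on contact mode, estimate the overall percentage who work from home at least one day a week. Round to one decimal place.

Weight each group's respondent value by its population share:
  mail: 0.06 × 34.5 = 2.07
  app: 0.14 × 12.1 = 1.694
  landline: 0.39 × 51.8 = 20.202
  web: 0.17 × 25 = 4.25
  mobile: 0.24 × 61.8 = 14.832
Post-stratified estimate = 43.048 → 43.0%.

43.0%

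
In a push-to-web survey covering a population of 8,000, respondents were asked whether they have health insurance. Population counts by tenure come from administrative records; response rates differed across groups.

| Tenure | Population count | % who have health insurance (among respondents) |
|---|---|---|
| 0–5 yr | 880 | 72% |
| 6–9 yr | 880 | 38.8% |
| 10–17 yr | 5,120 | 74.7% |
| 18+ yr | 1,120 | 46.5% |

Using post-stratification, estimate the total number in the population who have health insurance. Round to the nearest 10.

5,320

Apply each group's respondent rate to its population count:
  0–5 yr: 880 × 72% = 633.6
  6–9 yr: 880 × 38.8% = 341.44
  10–17 yr: 5,120 × 74.7% = 3824.64
  18+ yr: 1,120 × 46.5% = 520.8
Estimated total = 5320.48 → 5,320.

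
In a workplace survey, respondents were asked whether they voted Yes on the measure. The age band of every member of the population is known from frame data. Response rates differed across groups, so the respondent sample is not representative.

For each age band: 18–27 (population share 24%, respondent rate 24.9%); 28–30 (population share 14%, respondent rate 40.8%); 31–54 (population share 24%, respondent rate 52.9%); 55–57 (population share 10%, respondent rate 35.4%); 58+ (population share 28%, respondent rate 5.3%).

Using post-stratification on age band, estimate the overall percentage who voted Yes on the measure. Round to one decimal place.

Post-stratification weights by population share, not respondent share:
  18–27: 0.24 × 24.9 = 5.976
  28–30: 0.14 × 40.8 = 5.712
  31–54: 0.24 × 52.9 = 12.696
  55–57: 0.1 × 35.4 = 3.54
  58+: 0.28 × 5.3 = 1.484
Post-stratified estimate = 29.408 → 29.4%.

29.4%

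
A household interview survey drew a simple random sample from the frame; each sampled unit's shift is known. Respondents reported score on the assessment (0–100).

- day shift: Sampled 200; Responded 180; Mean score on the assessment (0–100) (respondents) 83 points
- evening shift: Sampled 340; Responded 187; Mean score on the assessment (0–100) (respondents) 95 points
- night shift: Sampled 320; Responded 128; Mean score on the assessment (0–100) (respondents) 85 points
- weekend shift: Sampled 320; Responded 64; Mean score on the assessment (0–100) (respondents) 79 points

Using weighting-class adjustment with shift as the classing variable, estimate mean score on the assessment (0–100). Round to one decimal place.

85.9

Response rates by class: day shift 180/200 = 90%, evening shift 187/340 = 55%, night shift 128/320 = 40%, weekend shift 64/320 = 20%.
Each respondent's weight = sampled/responded in their class; summing within a class gives n_sampled, so:
  day shift: 200 × 83 = 16,600
  evening shift: 340 × 95 = 32,300
  night shift: 320 × 85 = 27,200
  weekend shift: 320 × 79 = 25,280
Adjusted estimate = 101,380 / 1,180 = 85.9153 → 85.9.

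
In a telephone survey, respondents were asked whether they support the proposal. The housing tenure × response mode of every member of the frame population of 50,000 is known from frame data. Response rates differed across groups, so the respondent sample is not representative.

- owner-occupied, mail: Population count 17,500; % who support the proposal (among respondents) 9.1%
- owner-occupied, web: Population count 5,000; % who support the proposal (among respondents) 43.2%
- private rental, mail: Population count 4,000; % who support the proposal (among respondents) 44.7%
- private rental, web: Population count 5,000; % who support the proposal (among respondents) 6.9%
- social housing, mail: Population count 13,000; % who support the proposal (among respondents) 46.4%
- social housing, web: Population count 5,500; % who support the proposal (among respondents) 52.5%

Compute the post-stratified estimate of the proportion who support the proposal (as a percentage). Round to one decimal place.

Each cell contributes population-share × respondent value:
  owner-occupied, mail: (17,500/50,000) × 9.1 = 3.185
  owner-occupied, web: (5,000/50,000) × 43.2 = 4.32
  private rental, mail: (4,000/50,000) × 44.7 = 3.576
  private rental, web: (5,000/50,000) × 6.9 = 0.69
  social housing, mail: (13,000/50,000) × 46.4 = 12.064
  social housing, web: (5,500/50,000) × 52.5 = 5.775
Post-stratified estimate = 29.61 → 29.6%.

29.6%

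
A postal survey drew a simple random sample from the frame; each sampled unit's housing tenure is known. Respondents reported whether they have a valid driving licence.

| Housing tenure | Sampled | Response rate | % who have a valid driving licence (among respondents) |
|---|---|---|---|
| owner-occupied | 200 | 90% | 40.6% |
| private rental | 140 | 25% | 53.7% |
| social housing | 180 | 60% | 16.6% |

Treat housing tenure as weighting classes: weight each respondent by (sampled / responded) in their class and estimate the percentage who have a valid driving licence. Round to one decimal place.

35.8%

With weight = n_sampled/n_responded per class, the weighted class total is n_sampled:
  owner-occupied: 200 × 40.6 = 8120
  private rental: 140 × 53.7 = 7518
  social housing: 180 × 16.6 = 2988
Adjusted estimate = 18,626 / 520 = 35.8192 → 35.8%.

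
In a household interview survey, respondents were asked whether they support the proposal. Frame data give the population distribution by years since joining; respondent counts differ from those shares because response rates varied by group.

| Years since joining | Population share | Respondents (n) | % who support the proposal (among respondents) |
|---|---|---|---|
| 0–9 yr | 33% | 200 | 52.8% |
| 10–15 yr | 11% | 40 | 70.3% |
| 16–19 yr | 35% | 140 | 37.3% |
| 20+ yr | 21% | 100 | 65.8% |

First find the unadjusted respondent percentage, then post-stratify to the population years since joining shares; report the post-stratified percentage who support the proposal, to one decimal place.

52.0%

Unadjusted (pooled respondent) estimate weights by respondent counts:
  (200/480)×52.8 + (40/480)×70.3 + (140/480)×37.3 + (100/480)×65.8 = 52.4458%
Post-stratifying to population shares instead:
  0.33×52.8 + 0.11×70.3 + 0.35×37.3 + 0.21×65.8 = 52.03%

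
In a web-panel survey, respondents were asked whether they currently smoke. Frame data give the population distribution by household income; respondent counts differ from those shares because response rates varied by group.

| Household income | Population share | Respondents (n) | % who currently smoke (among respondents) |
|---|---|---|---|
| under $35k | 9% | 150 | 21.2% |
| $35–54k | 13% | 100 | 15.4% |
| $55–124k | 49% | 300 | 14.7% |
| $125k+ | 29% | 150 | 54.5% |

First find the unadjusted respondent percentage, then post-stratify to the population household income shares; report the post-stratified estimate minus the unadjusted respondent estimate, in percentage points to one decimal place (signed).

+2.2 percentage points

Without adjustment, the pooled respondent share is:
  (150/700)×21.2 + (100/700)×15.4 + (300/700)×14.7 + (150/700)×54.5 = 24.7214%
Post-stratified estimate weights by population shares:
  0.09×21.2 + 0.13×15.4 + 0.49×14.7 + 0.29×54.5 = 26.918%
Difference = 26.918 − 24.7214 = 2.1966 pp.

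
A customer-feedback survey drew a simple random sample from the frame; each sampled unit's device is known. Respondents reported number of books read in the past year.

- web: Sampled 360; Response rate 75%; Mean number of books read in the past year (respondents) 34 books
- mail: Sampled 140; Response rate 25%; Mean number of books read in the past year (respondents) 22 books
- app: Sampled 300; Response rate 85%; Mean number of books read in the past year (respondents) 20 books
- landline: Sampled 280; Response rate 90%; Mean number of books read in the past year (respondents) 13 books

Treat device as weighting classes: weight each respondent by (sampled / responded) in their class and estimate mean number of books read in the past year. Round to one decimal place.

With weight = n_sampled/n_responded per class, the weighted class total is n_sampled:
  web: 360 × 34 = 12,240
  mail: 140 × 22 = 3080
  app: 300 × 20 = 6000
  landline: 280 × 13 = 3640
Adjusted estimate = 24,960 / 1,080 = 23.1111 → 23.1.

23.1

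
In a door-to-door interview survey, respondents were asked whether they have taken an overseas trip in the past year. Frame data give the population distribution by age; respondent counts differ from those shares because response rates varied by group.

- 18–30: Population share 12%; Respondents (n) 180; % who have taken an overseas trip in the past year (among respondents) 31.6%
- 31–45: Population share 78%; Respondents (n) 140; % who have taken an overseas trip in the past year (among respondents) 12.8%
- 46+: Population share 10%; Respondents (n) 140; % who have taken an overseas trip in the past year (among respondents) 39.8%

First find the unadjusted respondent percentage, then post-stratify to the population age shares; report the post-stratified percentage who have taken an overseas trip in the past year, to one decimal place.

Naive respondent-only estimate (weights = respondent counts):
  (180/460)×31.6 + (140/460)×12.8 + (140/460)×39.8 = 28.3739%
Post-stratifying to population shares instead:
  0.12×31.6 + 0.78×12.8 + 0.1×39.8 = 17.756%

17.8%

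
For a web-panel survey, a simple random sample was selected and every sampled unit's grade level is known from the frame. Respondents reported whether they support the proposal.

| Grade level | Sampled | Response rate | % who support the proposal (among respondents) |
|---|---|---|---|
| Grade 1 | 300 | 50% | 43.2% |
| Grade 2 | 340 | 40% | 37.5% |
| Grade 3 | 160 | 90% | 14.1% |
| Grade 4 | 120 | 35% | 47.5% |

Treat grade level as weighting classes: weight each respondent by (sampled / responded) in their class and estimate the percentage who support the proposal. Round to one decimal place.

36.6%

Inverse-response-rate weighting restores each class to its sampled count, so class totals weight by n_sampled:
  Grade 1: 300 × 43.2 = 12,960
  Grade 2: 340 × 37.5 = 12,750
  Grade 3: 160 × 14.1 = 2256
  Grade 4: 120 × 47.5 = 5700
Adjusted estimate = 33,666 / 920 = 36.5935 → 36.6%.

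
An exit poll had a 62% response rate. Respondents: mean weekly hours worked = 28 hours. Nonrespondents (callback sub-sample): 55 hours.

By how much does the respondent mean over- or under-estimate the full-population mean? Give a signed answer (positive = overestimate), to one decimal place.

Nonresponse fraction = 1 − 0.62 = 0.38.
Bias = (nonresponse fraction) × (respondent mean − nonrespondent mean)
     = 0.38 × (28 − 55) = 0.38 × -27 = -10.26.

-10.3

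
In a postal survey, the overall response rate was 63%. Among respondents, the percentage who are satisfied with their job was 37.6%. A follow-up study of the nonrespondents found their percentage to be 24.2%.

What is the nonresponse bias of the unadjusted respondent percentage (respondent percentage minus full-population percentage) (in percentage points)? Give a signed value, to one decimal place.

Nonresponse fraction = 1 − 0.63 = 0.37.
Bias = (nonresponse fraction) × (respondent percentage − nonrespondent percentage)
     = 0.37 × (37.6 − 24.2) = 0.37 × 13.4 = 4.958.

+5.0 percentage points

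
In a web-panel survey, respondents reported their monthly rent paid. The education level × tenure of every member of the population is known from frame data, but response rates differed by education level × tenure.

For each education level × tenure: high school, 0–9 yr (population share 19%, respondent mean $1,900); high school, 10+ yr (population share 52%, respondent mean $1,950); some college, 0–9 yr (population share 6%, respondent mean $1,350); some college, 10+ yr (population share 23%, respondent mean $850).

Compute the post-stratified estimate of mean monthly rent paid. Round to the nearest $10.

Weight each group's respondent value by its population share:
  high school, 0–9 yr: 0.19 × 1900 = 361
  high school, 10+ yr: 0.52 × 1950 = 1014
  some college, 0–9 yr: 0.06 × 1350 = 81
  some college, 10+ yr: 0.23 × 850 = 195.5
Post-stratified estimate = 1651.5 → $1,650.

$1,650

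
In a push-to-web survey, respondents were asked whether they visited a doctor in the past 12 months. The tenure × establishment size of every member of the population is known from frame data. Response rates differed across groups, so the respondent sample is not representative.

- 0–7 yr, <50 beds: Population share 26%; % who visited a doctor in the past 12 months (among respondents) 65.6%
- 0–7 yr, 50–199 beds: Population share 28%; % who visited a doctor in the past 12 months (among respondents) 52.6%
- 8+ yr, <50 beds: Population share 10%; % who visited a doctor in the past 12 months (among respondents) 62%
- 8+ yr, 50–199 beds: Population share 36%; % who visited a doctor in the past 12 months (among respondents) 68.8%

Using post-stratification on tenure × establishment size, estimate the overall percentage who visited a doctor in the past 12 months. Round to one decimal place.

Weight each group's respondent value by its population share:
  0–7 yr, <50 beds: 0.26 × 65.6 = 17.056
  0–7 yr, 50–199 beds: 0.28 × 52.6 = 14.728
  8+ yr, <50 beds: 0.1 × 62 = 6.2
  8+ yr, 50–199 beds: 0.36 × 68.8 = 24.768
Post-stratified estimate = 62.752 → 62.8%.

62.8%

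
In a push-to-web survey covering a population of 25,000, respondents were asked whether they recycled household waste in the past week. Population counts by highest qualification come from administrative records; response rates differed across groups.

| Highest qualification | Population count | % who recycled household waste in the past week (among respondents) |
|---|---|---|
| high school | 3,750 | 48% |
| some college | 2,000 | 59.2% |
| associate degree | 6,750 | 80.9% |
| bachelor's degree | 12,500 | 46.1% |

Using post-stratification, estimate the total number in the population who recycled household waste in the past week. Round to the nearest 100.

14,200

Apply each group's respondent rate to its population count:
  high school: 3,750 × 48% = 1800
  some college: 2,000 × 59.2% = 1184
  associate degree: 6,750 × 80.9% = 5460.75
  bachelor's degree: 12,500 × 46.1% = 5762.5
Estimated total = 14207.2 → 14,200.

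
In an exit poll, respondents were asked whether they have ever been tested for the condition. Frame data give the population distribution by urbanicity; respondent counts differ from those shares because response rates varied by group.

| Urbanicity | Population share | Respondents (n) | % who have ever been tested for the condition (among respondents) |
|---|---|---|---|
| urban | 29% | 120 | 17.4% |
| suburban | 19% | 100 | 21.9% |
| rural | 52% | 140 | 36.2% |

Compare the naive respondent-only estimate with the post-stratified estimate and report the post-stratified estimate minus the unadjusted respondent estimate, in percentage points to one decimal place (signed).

+2.1 percentage points

Without adjustment, the pooled respondent share is:
  (120/360)×17.4 + (100/360)×21.9 + (140/360)×36.2 = 25.9611%
Reweighting by population urbanicity shares:
  0.29×17.4 + 0.19×21.9 + 0.52×36.2 = 28.031%
Difference = 28.031 − 25.9611 = 2.0699 pp.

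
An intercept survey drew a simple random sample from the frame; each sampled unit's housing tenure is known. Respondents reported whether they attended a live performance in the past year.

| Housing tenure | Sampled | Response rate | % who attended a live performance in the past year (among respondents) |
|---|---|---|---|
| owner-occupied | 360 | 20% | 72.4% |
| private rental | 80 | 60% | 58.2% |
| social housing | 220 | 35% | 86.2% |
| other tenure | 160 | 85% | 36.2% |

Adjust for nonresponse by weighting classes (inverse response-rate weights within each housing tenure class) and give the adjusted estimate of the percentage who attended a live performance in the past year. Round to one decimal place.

67.7%

With weight = n_sampled/n_responded per class, the weighted class total is n_sampled:
  owner-occupied: 360 × 72.4 = 26064
  private rental: 80 × 58.2 = 4656
  social housing: 220 × 86.2 = 18,964
  other tenure: 160 × 36.2 = 5792
Adjusted estimate = 55,476 / 820 = 67.6537 → 67.7%.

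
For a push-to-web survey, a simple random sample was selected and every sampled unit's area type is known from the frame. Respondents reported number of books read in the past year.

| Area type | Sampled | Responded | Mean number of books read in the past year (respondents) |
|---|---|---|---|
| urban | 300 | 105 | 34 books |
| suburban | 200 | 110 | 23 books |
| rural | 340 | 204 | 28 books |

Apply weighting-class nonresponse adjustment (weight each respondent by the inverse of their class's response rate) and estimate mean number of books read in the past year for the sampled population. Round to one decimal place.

Class response rates: urban 105/300 = 35%, suburban 110/200 = 55%, rural 204/340 = 60%.
Each respondent's weight = sampled/responded in their class; summing within a class gives n_sampled, so:
  urban: 300 × 34 = 10,200
  suburban: 200 × 23 = 4600
  rural: 340 × 28 = 9520
Adjusted estimate = 24,320 / 840 = 28.9524 → 29.0.

29.0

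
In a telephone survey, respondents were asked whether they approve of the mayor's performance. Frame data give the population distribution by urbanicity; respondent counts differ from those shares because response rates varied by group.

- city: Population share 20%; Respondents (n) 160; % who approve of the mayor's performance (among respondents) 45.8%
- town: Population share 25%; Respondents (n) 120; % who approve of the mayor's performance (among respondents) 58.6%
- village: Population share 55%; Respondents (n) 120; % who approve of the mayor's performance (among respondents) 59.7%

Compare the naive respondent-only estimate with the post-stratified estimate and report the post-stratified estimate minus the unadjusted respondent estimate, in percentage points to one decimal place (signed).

Without adjustment, the pooled respondent share is:
  (160/400)×45.8 + (120/400)×58.6 + (120/400)×59.7 = 53.81%
Post-stratified estimate weights by population shares:
  0.2×45.8 + 0.25×58.6 + 0.55×59.7 = 56.645%
Difference = 56.645 − 53.81 = 2.835 pp.

+2.8 percentage points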